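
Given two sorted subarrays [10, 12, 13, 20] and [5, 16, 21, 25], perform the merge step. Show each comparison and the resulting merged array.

Merging process:

Compare 10 vs 5: take 5 from right. Merged: [5]
Compare 10 vs 16: take 10 from left. Merged: [5, 10]
Compare 12 vs 16: take 12 from left. Merged: [5, 10, 12]
Compare 13 vs 16: take 13 from left. Merged: [5, 10, 12, 13]
Compare 20 vs 16: take 16 from right. Merged: [5, 10, 12, 13, 16]
Compare 20 vs 21: take 20 from left. Merged: [5, 10, 12, 13, 16, 20]
Append remaining from right: [21, 25]. Merged: [5, 10, 12, 13, 16, 20, 21, 25]

Final merged array: [5, 10, 12, 13, 16, 20, 21, 25]
Total comparisons: 6

The merged array is [5, 10, 12, 13, 16, 20, 21, 25], requiring 6 comparisons. The merge step runs in O(n) time where n is the total number of elements.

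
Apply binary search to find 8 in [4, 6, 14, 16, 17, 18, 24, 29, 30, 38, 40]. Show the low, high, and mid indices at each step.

Binary search for 8 in [4, 6, 14, 16, 17, 18, 24, 29, 30, 38, 40]:

lo=0, hi=10, mid=5, arr[mid]=18 -> 18 > 8, search left half
lo=0, hi=4, mid=2, arr[mid]=14 -> 14 > 8, search left half
lo=0, hi=1, mid=0, arr[mid]=4 -> 4 < 8, search right half
lo=1, hi=1, mid=1, arr[mid]=6 -> 6 < 8, search right half
lo=2 > hi=1, target 8 not found

Binary search determines that 8 is not in the array after 4 comparisons. The search space was exhausted without finding the target.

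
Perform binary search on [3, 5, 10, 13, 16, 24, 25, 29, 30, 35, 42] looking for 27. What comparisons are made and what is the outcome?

Binary search for 27 in [3, 5, 10, 13, 16, 24, 25, 29, 30, 35, 42]:

lo=0, hi=10, mid=5, arr[mid]=24 -> 24 < 27, search right half
lo=6, hi=10, mid=8, arr[mid]=30 -> 30 > 27, search left half
lo=6, hi=7, mid=6, arr[mid]=25 -> 25 < 27, search right half
lo=7, hi=7, mid=7, arr[mid]=29 -> 29 > 27, search left half
lo=7 > hi=6, target 27 not found

Binary search determines that 27 is not in the array after 4 comparisons. The search space was exhausted without finding the target.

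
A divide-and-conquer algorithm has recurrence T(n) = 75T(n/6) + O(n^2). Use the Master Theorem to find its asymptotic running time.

Master Theorem for T(n) = 75T(n/6) + O(n^2):

a = 75, b = 6, c = 2
log_b(a) = log_6(75) = 2.4096

Case 1: c = 2 < log_6(75) = 2.4096
T(n) = O(n^(log_6 75))

For T(n) = 75T(n/6) + O(n^2): log_6(75) = 2.4096. This is Case 1 of the Master Theorem (c < log_b(a), work dominated by leaves), giving O(n^(log_6 75)).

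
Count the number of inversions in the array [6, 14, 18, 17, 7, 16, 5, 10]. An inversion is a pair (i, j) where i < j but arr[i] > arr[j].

Finding inversions in [6, 14, 18, 17, 7, 16, 5, 10]:

(0, 6): arr[0]=6 > arr[6]=5
(1, 4): arr[1]=14 > arr[4]=7
(1, 6): arr[1]=14 > arr[6]=5
(1, 7): arr[1]=14 > arr[7]=10
(2, 3): arr[2]=18 > arr[3]=17
(2, 4): arr[2]=18 > arr[4]=7
(2, 5): arr[2]=18 > arr[5]=16
(2, 6): arr[2]=18 > arr[6]=5
(2, 7): arr[2]=18 > arr[7]=10
(3, 4): arr[3]=17 > arr[4]=7
(3, 5): arr[3]=17 > arr[5]=16
(3, 6): arr[3]=17 > arr[6]=5
(3, 7): arr[3]=17 > arr[7]=10
(4, 6): arr[4]=7 > arr[6]=5
(5, 6): arr[5]=16 > arr[6]=5
(5, 7): arr[5]=16 > arr[7]=10

Total inversions: 16

The array has 16 inversion(s): (0,6), (1,4), (1,6), (1,7), (2,3), (2,4), (2,5), (2,6), (2,7), (3,4), (3,5), (3,6), (3,7), (4,6), (5,6), (5,7). Each pair (i,j) satisfies i < j and arr[i] > arr[j].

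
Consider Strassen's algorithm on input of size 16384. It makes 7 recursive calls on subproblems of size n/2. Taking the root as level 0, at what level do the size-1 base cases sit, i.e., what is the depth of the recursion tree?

For divide and conquer with division factor 2:

Problem sizes at each level:
Level 0: 16384
Level 1: 8192
Level 2: 4096
Level 3: 2048
Level 4: 1024
Level 5: 512
Level 6: 256
Level 7: 128
Level 8: 64
Level 9: 32
Level 10: 16
Level 11: 8
Level 12: 4
Level 13: 2
Level 14: 1

The root is level 0 and the size-1 base case is level 14 (the tree spans levels 0 through 14, i.e. 15 levels counting the root), so the depth is the number of divisions: log_2(16384) = 14

The recursion tree depth is log_2(16384) = 14. At each level, the problem size is divided by 2, so it takes 14 divisions to reduce to a base case of size 1. The algorithm makes 7 recursive calls at each level.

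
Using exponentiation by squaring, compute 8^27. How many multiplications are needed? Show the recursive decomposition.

Computing 8^27 by squaring (build up from 8^1; each line after the first costs one multiplication):

8^1 = 8
8^2 = (8^1)^2 = 8^2 = 64
8^3 = 8 * 8^2 = 8 * 64 = 512
8^6 = (8^3)^2 = 512^2 = 262144
8^12 = (8^6)^2 = 262144^2 = 68719476736
8^13 = 8 * 8^12 = 8 * 68719476736 = 549755813888
8^26 = (8^13)^2 = 549755813888^2 = 302231454903657293676544
8^27 = 8 * 8^26 = 8 * 302231454903657293676544 = 2417851639229258349412352

Result: 2417851639229258349412352
Multiplications needed: 7 (7 lines after 8^1)

8^27 = 2417851639229258349412352. Using exponentiation by squaring, this requires 7 multiplications. The key idea: if the exponent is even, square the half-power; if odd, multiply by the base once.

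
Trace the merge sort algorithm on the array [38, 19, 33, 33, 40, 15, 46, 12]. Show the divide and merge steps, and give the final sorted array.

Merge sort trace:

Split: [38, 19, 33, 33, 40, 15, 46, 12] -> [38, 19, 33, 33] and [40, 15, 46, 12]
  Split: [38, 19, 33, 33] -> [38, 19] and [33, 33]
    Split: [38, 19] -> [38] and [19]
    Merge: [38] + [19] -> [19, 38]
    Split: [33, 33] -> [33] and [33]
    Merge: [33] + [33] -> [33, 33]
  Merge: [19, 38] + [33, 33] -> [19, 33, 33, 38]
  Split: [40, 15, 46, 12] -> [40, 15] and [46, 12]
    Split: [40, 15] -> [40] and [15]
    Merge: [40] + [15] -> [15, 40]
    Split: [46, 12] -> [46] and [12]
    Merge: [46] + [12] -> [12, 46]
  Merge: [15, 40] + [12, 46] -> [12, 15, 40, 46]
Merge: [19, 33, 33, 38] + [12, 15, 40, 46] -> [12, 15, 19, 33, 33, 38, 40, 46]

Final sorted array: [12, 15, 19, 33, 33, 38, 40, 46]

The merge sort proceeds by recursively splitting the array and merging sorted halves.
After all merges, the sorted array is [12, 15, 19, 33, 33, 38, 40, 46].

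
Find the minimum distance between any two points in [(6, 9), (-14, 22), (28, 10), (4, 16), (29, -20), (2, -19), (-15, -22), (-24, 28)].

Computing all pairwise distances among 8 points:

d((6, 9), (-14, 22)) = 23.8537
d((6, 9), (28, 10)) = 22.0227
d((6, 9), (4, 16)) = 7.2801 <-- minimum
d((6, 9), (29, -20)) = 37.0135
d((6, 9), (2, -19)) = 28.2843
d((6, 9), (-15, -22)) = 37.4433
d((6, 9), (-24, 28)) = 35.5106
d((-14, 22), (28, 10)) = 43.6807
d((-14, 22), (4, 16)) = 18.9737
d((-14, 22), (29, -20)) = 60.1082
d((-14, 22), (2, -19)) = 44.0114
d((-14, 22), (-15, -22)) = 44.0114
d((-14, 22), (-24, 28)) = 11.6619
d((28, 10), (4, 16)) = 24.7386
d((28, 10), (29, -20)) = 30.0167
d((28, 10), (2, -19)) = 38.9487
d((28, 10), (-15, -22)) = 53.6004
d((28, 10), (-24, 28)) = 55.0273
d((4, 16), (29, -20)) = 43.8292
d((4, 16), (2, -19)) = 35.0571
d((4, 16), (-15, -22)) = 42.4853
d((4, 16), (-24, 28)) = 30.4631
d((29, -20), (2, -19)) = 27.0185
d((29, -20), (-15, -22)) = 44.0454
d((29, -20), (-24, 28)) = 71.5052
d((2, -19), (-15, -22)) = 17.2627
d((2, -19), (-24, 28)) = 53.7122
d((-15, -22), (-24, 28)) = 50.8035

Closest pair: (6, 9) and (4, 16) with distance 7.2801

The closest pair is (6, 9) and (4, 16) with Euclidean distance 7.2801. For 8 points, brute-force pairwise comparison is shown above. For large n, the divide-and-conquer algorithm (sort by x, recurse on halves, check the dividing strip) achieves O(n log n).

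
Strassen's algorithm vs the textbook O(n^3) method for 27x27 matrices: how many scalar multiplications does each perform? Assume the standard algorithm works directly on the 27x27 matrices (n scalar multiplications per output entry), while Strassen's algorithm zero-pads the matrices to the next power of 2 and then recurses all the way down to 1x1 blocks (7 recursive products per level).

Matrix multiplication for 27x27 matrices:

Strassen's algorithm requires power-of-2 dimensions. Pad 27x27 to 32x32 (next power of 2).

Standard algorithm: 27^3 = 19683 multiplications
Strassen's algorithm: 7^(log2(32)) = 7^5 = 16807 multiplications
Savings: 19683 - 16807 = 2876 multiplications

Standard: 19683 multiplications (27^3). Strassen: 16807 multiplications (7^5, after padding to 32x32). Strassen reduces 8 recursive multiplications to 7 at each level.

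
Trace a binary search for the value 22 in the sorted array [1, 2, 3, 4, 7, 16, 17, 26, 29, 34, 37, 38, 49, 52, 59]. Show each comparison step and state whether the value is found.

Binary search for 22 in [1, 2, 3, 4, 7, 16, 17, 26, 29, 34, 37, 38, 49, 52, 59]:

lo=0, hi=14, mid=7, arr[mid]=26 -> 26 > 22, search left half
lo=0, hi=6, mid=3, arr[mid]=4 -> 4 < 22, search right half
lo=4, hi=6, mid=5, arr[mid]=16 -> 16 < 22, search right half
lo=6, hi=6, mid=6, arr[mid]=17 -> 17 < 22, search right half
lo=7 > hi=6, target 22 not found

Binary search determines that 22 is not in the array after 4 comparisons. The search space was exhausted without finding the target.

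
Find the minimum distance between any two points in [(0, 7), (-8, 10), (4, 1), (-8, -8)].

Computing all pairwise distances among 4 points:

d((0, 7), (-8, 10)) = 8.544
d((0, 7), (4, 1)) = 7.2111 <-- minimum
d((0, 7), (-8, -8)) = 17.0
d((-8, 10), (4, 1)) = 15.0
d((-8, 10), (-8, -8)) = 18.0
d((4, 1), (-8, -8)) = 15.0

Closest pair: (0, 7) and (4, 1) with distance 7.2111

The closest pair is (0, 7) and (4, 1) with Euclidean distance 7.2111. For 4 points, brute-force pairwise comparison is shown above. For large n, the divide-and-conquer algorithm (sort by x, recurse on halves, check the dividing strip) achieves O(n log n).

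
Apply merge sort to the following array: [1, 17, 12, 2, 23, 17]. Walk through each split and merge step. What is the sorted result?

Merge sort trace:

Split: [1, 17, 12, 2, 23, 17] -> [1, 17, 12] and [2, 23, 17]
  Split: [1, 17, 12] -> [1] and [17, 12]
    Split: [17, 12] -> [17] and [12]
    Merge: [17] + [12] -> [12, 17]
  Merge: [1] + [12, 17] -> [1, 12, 17]
  Split: [2, 23, 17] -> [2] and [23, 17]
    Split: [23, 17] -> [23] and [17]
    Merge: [23] + [17] -> [17, 23]
  Merge: [2] + [17, 23] -> [2, 17, 23]
Merge: [1, 12, 17] + [2, 17, 23] -> [1, 2, 12, 17, 17, 23]

Final sorted array: [1, 2, 12, 17, 17, 23]

The merge sort proceeds by recursively splitting the array and merging sorted halves.
After all merges, the sorted array is [1, 2, 12, 17, 17, 23].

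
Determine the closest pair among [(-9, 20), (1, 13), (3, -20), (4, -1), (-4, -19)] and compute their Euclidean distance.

Computing all pairwise distances among 5 points:

d((-9, 20), (1, 13)) = 12.2066
d((-9, 20), (3, -20)) = 41.7612
d((-9, 20), (4, -1)) = 24.6982
d((-9, 20), (-4, -19)) = 39.3192
d((1, 13), (3, -20)) = 33.0606
d((1, 13), (4, -1)) = 14.3178
d((1, 13), (-4, -19)) = 32.3883
d((3, -20), (4, -1)) = 19.0263
d((3, -20), (-4, -19)) = 7.0711 <-- minimum
d((4, -1), (-4, -19)) = 19.6977

Closest pair: (3, -20) and (-4, -19) with distance 7.0711

The closest pair is (3, -20) and (-4, -19) with Euclidean distance 7.0711. For 5 points, brute-force pairwise comparison is shown above. For large n, the divide-and-conquer algorithm (sort by x, recurse on halves, check the dividing strip) achieves O(n log n).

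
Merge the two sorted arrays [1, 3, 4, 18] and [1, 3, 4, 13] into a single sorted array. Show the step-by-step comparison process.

Merging process:

Compare 1 vs 1: take 1 from left. Merged: [1]
Compare 3 vs 1: take 1 from right. Merged: [1, 1]
Compare 3 vs 3: take 3 from left. Merged: [1, 1, 3]
Compare 4 vs 3: take 3 from right. Merged: [1, 1, 3, 3]
Compare 4 vs 4: take 4 from left. Merged: [1, 1, 3, 3, 4]
Compare 18 vs 4: take 4 from right. Merged: [1, 1, 3, 3, 4, 4]
Compare 18 vs 13: take 13 from right. Merged: [1, 1, 3, 3, 4, 4, 13]
Append remaining from left: [18]. Merged: [1, 1, 3, 3, 4, 4, 13, 18]

Final merged array: [1, 1, 3, 3, 4, 4, 13, 18]
Total comparisons: 7

The merged array is [1, 1, 3, 3, 4, 4, 13, 18], requiring 7 comparisons. The merge step runs in O(n) time where n is the total number of elements.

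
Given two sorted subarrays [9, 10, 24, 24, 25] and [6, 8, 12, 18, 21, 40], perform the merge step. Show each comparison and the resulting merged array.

Merging process:

Compare 9 vs 6: take 6 from right. Merged: [6]
Compare 9 vs 8: take 8 from right. Merged: [6, 8]
Compare 9 vs 12: take 9 from left. Merged: [6, 8, 9]
Compare 10 vs 12: take 10 from left. Merged: [6, 8, 9, 10]
Compare 24 vs 12: take 12 from right. Merged: [6, 8, 9, 10, 12]
Compare 24 vs 18: take 18 from right. Merged: [6, 8, 9, 10, 12, 18]
Compare 24 vs 21: take 21 from right. Merged: [6, 8, 9, 10, 12, 18, 21]
Compare 24 vs 40: take 24 from left. Merged: [6, 8, 9, 10, 12, 18, 21, 24]
Compare 24 vs 40: take 24 from left. Merged: [6, 8, 9, 10, 12, 18, 21, 24, 24]
Compare 25 vs 40: take 25 from left. Merged: [6, 8, 9, 10, 12, 18, 21, 24, 24, 25]
Append remaining from right: [40]. Merged: [6, 8, 9, 10, 12, 18, 21, 24, 24, 25, 40]

Final merged array: [6, 8, 9, 10, 12, 18, 21, 24, 24, 25, 40]
Total comparisons: 10

The merged array is [6, 8, 9, 10, 12, 18, 21, 24, 24, 25, 40], requiring 10 comparisons. The merge step runs in O(n) time where n is the total number of elements.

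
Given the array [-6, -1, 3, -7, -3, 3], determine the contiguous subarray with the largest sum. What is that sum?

Using Kadane's algorithm on [-6, -1, 3, -7, -3, 3]:

Scanning through the array:
Position 1 (value -1): max_ending_here = -1, max_so_far = -1
Position 2 (value 3): max_ending_here = 3, max_so_far = 3
Position 3 (value -7): max_ending_here = -4, max_so_far = 3
Position 4 (value -3): max_ending_here = -3, max_so_far = 3
Position 5 (value 3): max_ending_here = 3, max_so_far = 3

Maximum subarray: [3]
Maximum sum: 3

The maximum subarray is [3] with sum 3. This subarray runs from index 2 to index 2.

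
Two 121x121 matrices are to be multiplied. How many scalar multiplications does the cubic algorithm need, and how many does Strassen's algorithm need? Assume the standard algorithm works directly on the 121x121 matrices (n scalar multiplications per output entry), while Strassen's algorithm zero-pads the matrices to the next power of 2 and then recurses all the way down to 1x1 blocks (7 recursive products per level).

Matrix multiplication for 121x121 matrices:

Strassen's algorithm requires power-of-2 dimensions. Pad 121x121 to 128x128 (next power of 2).

Standard algorithm: 121^3 = 1771561 multiplications
Strassen's algorithm: 7^(log2(128)) = 7^7 = 823543 multiplications
Savings: 1771561 - 823543 = 948018 multiplications

Standard: 1771561 multiplications (121^3). Strassen: 823543 multiplications (7^7, after padding to 128x128). Strassen reduces 8 recursive multiplications to 7 at each level.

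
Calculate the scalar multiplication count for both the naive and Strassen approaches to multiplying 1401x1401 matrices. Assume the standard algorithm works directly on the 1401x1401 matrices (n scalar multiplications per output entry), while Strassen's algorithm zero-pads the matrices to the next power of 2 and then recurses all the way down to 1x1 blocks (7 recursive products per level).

Matrix multiplication for 1401x1401 matrices:

Strassen's algorithm requires power-of-2 dimensions. Pad 1401x1401 to 2048x2048 (next power of 2).

Standard algorithm: 1401^3 = 2749884201 multiplications
Strassen's algorithm: 7^(log2(2048)) = 7^11 = 1977326743 multiplications
Savings: 2749884201 - 1977326743 = 772557458 multiplications

Standard: 2749884201 multiplications (1401^3). Strassen: 1977326743 multiplications (7^11, after padding to 2048x2048). Strassen reduces 8 recursive multiplications to 7 at each level.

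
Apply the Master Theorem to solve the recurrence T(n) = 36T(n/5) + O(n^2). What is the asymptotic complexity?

Master Theorem for T(n) = 36T(n/5) + O(n^2):

a = 36, b = 5, c = 2
log_b(a) = log_5(36) = 2.2266

Case 1: c = 2 < log_5(36) = 2.2266
T(n) = O(n^(log_5 36))

For T(n) = 36T(n/5) + O(n^2): log_5(36) = 2.2266. This is Case 1 of the Master Theorem (c < log_b(a), work dominated by leaves), giving O(n^(log_5 36)).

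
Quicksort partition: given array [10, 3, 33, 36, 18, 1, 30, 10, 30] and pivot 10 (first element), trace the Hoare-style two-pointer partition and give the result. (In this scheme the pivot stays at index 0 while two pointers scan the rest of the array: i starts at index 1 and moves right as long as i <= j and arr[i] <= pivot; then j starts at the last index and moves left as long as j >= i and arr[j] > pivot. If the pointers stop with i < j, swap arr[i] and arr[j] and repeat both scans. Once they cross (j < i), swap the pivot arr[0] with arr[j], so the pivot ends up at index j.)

Hoare-style two-pointer partition with pivot = 10:

Initial array: [10, 3, 33, 36, 18, 1, 30, 10, 30]

Pointers start at i = 1, j = 8.
i stops at index 2 (arr[2]=33 > 10), j stops at index 7 (arr[7]=10 <= 10): swap arr[2] and arr[7], array becomes [10, 3, 10, 36, 18, 1, 30, 33, 30]
i stops at index 3 (arr[3]=36 > 10), j stops at index 5 (arr[5]=1 <= 10): swap arr[3] and arr[5], array becomes [10, 3, 10, 1, 18, 36, 30, 33, 30]
i ends at 4, j ends at 3: the pointers have crossed (j < i), so scanning stops.

Swap pivot arr[0] with arr[3] to place pivot at position 3: [1, 3, 10, 10, 18, 36, 30, 33, 30]
Pivot position: 3

After partitioning with pivot 10, the array becomes [1, 3, 10, 10, 18, 36, 30, 33, 30]. The pivot is placed at index 3. All elements to the left of the pivot are <= 10, and all elements to the right are > 10.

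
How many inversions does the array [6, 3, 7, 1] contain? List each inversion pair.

Finding inversions in [6, 3, 7, 1]:

(0, 1): arr[0]=6 > arr[1]=3
(0, 3): arr[0]=6 > arr[3]=1
(1, 3): arr[1]=3 > arr[3]=1
(2, 3): arr[2]=7 > arr[3]=1

Total inversions: 4

The array has 4 inversion(s): (0,1), (0,3), (1,3), (2,3). Each pair (i,j) satisfies i < j and arr[i] > arr[j].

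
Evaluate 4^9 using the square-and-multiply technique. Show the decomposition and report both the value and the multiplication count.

Computing 4^9 by squaring (build up from 4^1; each line after the first costs one multiplication):

4^1 = 4
4^2 = (4^1)^2 = 4^2 = 16
4^4 = (4^2)^2 = 16^2 = 256
4^8 = (4^4)^2 = 256^2 = 65536
4^9 = 4 * 4^8 = 4 * 65536 = 262144

Result: 262144
Multiplications needed: 4 (4 lines after 4^1)

4^9 = 262144. Using exponentiation by squaring, this requires 4 multiplications. The key idea: if the exponent is even, square the half-power; if odd, multiply by the base once.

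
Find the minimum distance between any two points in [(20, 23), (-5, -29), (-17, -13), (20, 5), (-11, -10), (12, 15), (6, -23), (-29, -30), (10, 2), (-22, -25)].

Computing all pairwise distances among 10 points:

d((20, 23), (-5, -29)) = 57.6975
d((20, 23), (-17, -13)) = 51.6236
d((20, 23), (20, 5)) = 18.0
d((20, 23), (-11, -10)) = 45.2769
d((20, 23), (12, 15)) = 11.3137
d((20, 23), (6, -23)) = 48.0833
d((20, 23), (-29, -30)) = 72.1803
d((20, 23), (10, 2)) = 23.2594
d((20, 23), (-22, -25)) = 63.7809
d((-5, -29), (-17, -13)) = 20.0
d((-5, -29), (20, 5)) = 42.2019
d((-5, -29), (-11, -10)) = 19.9249
d((-5, -29), (12, 15)) = 47.1699
d((-5, -29), (6, -23)) = 12.53
d((-5, -29), (-29, -30)) = 24.0208
d((-5, -29), (10, 2)) = 34.4384
d((-5, -29), (-22, -25)) = 17.4642
d((-17, -13), (20, 5)) = 41.1461
d((-17, -13), (-11, -10)) = 6.7082 <-- minimum
d((-17, -13), (12, 15)) = 40.3113
d((-17, -13), (6, -23)) = 25.0799
d((-17, -13), (-29, -30)) = 20.8087
d((-17, -13), (10, 2)) = 30.8869
d((-17, -13), (-22, -25)) = 13.0
d((20, 5), (-11, -10)) = 34.4384
d((20, 5), (12, 15)) = 12.8062
d((20, 5), (6, -23)) = 31.305
d((20, 5), (-29, -30)) = 60.2163
d((20, 5), (10, 2)) = 10.4403
d((20, 5), (-22, -25)) = 51.614
d((-11, -10), (12, 15)) = 33.9706
d((-11, -10), (6, -23)) = 21.4009
d((-11, -10), (-29, -30)) = 26.9072
d((-11, -10), (10, 2)) = 24.1868
d((-11, -10), (-22, -25)) = 18.6011
d((12, 15), (6, -23)) = 38.4708
d((12, 15), (-29, -30)) = 60.8769
d((12, 15), (10, 2)) = 13.1529
d((12, 15), (-22, -25)) = 52.4976
d((6, -23), (-29, -30)) = 35.6931
d((6, -23), (10, 2)) = 25.318
d((6, -23), (-22, -25)) = 28.0713
d((-29, -30), (10, 2)) = 50.448
d((-29, -30), (-22, -25)) = 8.6023
d((10, 2), (-22, -25)) = 41.8688

Closest pair: (-17, -13) and (-11, -10) with distance 6.7082

The closest pair is (-17, -13) and (-11, -10) with Euclidean distance 6.7082. For 10 points, brute-force pairwise comparison is shown above. For large n, the divide-and-conquer algorithm (sort by x, recurse on halves, check the dividing strip) achieves O(n log n).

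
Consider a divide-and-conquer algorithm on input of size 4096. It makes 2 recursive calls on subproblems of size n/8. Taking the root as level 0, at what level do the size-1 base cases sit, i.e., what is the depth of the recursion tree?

For divide and conquer with division factor 8:

Problem sizes at each level:
Level 0: 4096
Level 1: 512
Level 2: 64
Level 3: 8
Level 4: 1

The root is level 0 and the size-1 base case is level 4 (the tree spans levels 0 through 4, i.e. 5 levels counting the root), so the depth is the number of divisions: log_8(4096) = 4

The recursion tree depth is log_8(4096) = 4. At each level, the problem size is divided by 8, so it takes 4 divisions to reduce to a base case of size 1. The algorithm makes 2 recursive calls at each level.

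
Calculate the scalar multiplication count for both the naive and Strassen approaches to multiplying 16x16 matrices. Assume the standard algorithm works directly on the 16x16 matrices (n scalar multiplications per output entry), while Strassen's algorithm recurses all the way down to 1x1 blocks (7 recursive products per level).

Matrix multiplication for 16x16 matrices:

Standard algorithm: 16^3 = 4096 multiplications
Strassen's algorithm: 7^(log2(16)) = 7^4 = 2401 multiplications
Savings: 4096 - 2401 = 1695 multiplications

Standard: 4096 multiplications (16^3). Strassen: 2401 multiplications (7^4). Strassen reduces 8 recursive multiplications to 7 at each level.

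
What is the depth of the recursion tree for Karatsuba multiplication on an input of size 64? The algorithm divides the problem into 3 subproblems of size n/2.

For divide and conquer with division factor 2:

Problem sizes at each level:
Level 0: 64
Level 1: 32
Level 2: 16
Level 3: 8
Level 4: 4
Level 5: 2
Level 6: 1

The root is level 0 and the size-1 base case is level 6 (the tree spans levels 0 through 6, i.e. 7 levels counting the root), so the depth is the number of divisions: log_2(64) = 6

The recursion tree depth is log_2(64) = 6. At each level, the problem size is divided by 2, so it takes 6 divisions to reduce to a base case of size 1. The algorithm makes 3 recursive calls at each level.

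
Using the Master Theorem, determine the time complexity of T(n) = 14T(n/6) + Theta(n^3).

Master Theorem for T(n) = 14T(n/6) + O(n^3):

a = 14, b = 6, c = 3
log_b(a) = log_6(14) = 1.4729

Case 3: c = 3 > log_6(14) = 1.4729
T(n) = O(n^3) = O(n^3)

For T(n) = 14T(n/6) + O(n^3): log_6(14) = 1.4729. This is Case 3 of the Master Theorem (c > log_b(a), work dominated by root), giving O(n^3).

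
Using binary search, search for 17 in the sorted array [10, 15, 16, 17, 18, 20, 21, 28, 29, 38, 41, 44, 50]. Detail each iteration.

Binary search for 17 in [10, 15, 16, 17, 18, 20, 21, 28, 29, 38, 41, 44, 50]:

lo=0, hi=12, mid=6, arr[mid]=21 -> 21 > 17, search left half
lo=0, hi=5, mid=2, arr[mid]=16 -> 16 < 17, search right half
lo=3, hi=5, mid=4, arr[mid]=18 -> 18 > 17, search left half
lo=3, hi=3, mid=3, arr[mid]=17 -> Found target at index 3!

Binary search finds 17 at index 3 after 4 comparisons. The search repeatedly halves the search space by comparing with the middle element.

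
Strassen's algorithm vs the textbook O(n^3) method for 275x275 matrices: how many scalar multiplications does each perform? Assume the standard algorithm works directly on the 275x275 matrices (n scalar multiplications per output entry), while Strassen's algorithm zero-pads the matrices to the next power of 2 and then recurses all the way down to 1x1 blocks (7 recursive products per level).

Matrix multiplication for 275x275 matrices:

Strassen's algorithm requires power-of-2 dimensions. Pad 275x275 to 512x512 (next power of 2).

Standard algorithm: 275^3 = 20796875 multiplications
Strassen's algorithm: 7^(log2(512)) = 7^9 = 40353607 multiplications
Difference: 20796875 - 40353607 = -19556732 (Strassen uses MORE here due to padding overhead — for small or just-over-power-of-2 n, padding can outweigh the per-level savings)

Standard: 20796875 multiplications (275^3). Strassen: 40353607 multiplications (7^9, after padding to 512x512). Strassen reduces 8 recursive multiplications to 7 at each level.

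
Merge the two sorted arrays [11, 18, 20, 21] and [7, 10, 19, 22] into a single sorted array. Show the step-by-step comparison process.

Merging process:

Compare 11 vs 7: take 7 from right. Merged: [7]
Compare 11 vs 10: take 10 from right. Merged: [7, 10]
Compare 11 vs 19: take 11 from left. Merged: [7, 10, 11]
Compare 18 vs 19: take 18 from left. Merged: [7, 10, 11, 18]
Compare 20 vs 19: take 19 from right. Merged: [7, 10, 11, 18, 19]
Compare 20 vs 22: take 20 from left. Merged: [7, 10, 11, 18, 19, 20]
Compare 21 vs 22: take 21 from left. Merged: [7, 10, 11, 18, 19, 20, 21]
Append remaining from right: [22]. Merged: [7, 10, 11, 18, 19, 20, 21, 22]

Final merged array: [7, 10, 11, 18, 19, 20, 21, 22]
Total comparisons: 7

The merged array is [7, 10, 11, 18, 19, 20, 21, 22], requiring 7 comparisons. The merge step runs in O(n) time where n is the total number of elements.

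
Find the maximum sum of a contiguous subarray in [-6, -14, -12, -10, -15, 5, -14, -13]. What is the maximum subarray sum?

Using Kadane's algorithm on [-6, -14, -12, -10, -15, 5, -14, -13]:

Scanning through the array:
Position 1 (value -14): max_ending_here = -14, max_so_far = -6
Position 2 (value -12): max_ending_here = -12, max_so_far = -6
Position 3 (value -10): max_ending_here = -10, max_so_far = -6
Position 4 (value -15): max_ending_here = -15, max_so_far = -6
Position 5 (value 5): max_ending_here = 5, max_so_far = 5
Position 6 (value -14): max_ending_here = -9, max_so_far = 5
Position 7 (value -13): max_ending_here = -13, max_so_far = 5

Maximum subarray: [5]
Maximum sum: 5

The maximum subarray is [5] with sum 5. This subarray runs from index 5 to index 5.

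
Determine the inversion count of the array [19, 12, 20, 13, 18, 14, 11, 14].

Finding inversions in [19, 12, 20, 13, 18, 14, 11, 14]:

(0, 1): arr[0]=19 > arr[1]=12
(0, 3): arr[0]=19 > arr[3]=13
(0, 4): arr[0]=19 > arr[4]=18
(0, 5): arr[0]=19 > arr[5]=14
(0, 6): arr[0]=19 > arr[6]=11
(0, 7): arr[0]=19 > arr[7]=14
(1, 6): arr[1]=12 > arr[6]=11
(2, 3): arr[2]=20 > arr[3]=13
(2, 4): arr[2]=20 > arr[4]=18
(2, 5): arr[2]=20 > arr[5]=14
(2, 6): arr[2]=20 > arr[6]=11
(2, 7): arr[2]=20 > arr[7]=14
(3, 6): arr[3]=13 > arr[6]=11
(4, 5): arr[4]=18 > arr[5]=14
(4, 6): arr[4]=18 > arr[6]=11
(4, 7): arr[4]=18 > arr[7]=14
(5, 6): arr[5]=14 > arr[6]=11

Total inversions: 17

The array has 17 inversion(s): (0,1), (0,3), (0,4), (0,5), (0,6), (0,7), (1,6), (2,3), (2,4), (2,5), (2,6), (2,7), (3,6), (4,5), (4,6), (4,7), (5,6). Each pair (i,j) satisfies i < j and arr[i] > arr[j].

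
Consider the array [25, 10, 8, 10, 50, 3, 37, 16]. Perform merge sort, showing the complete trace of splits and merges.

Merge sort trace:

Split: [25, 10, 8, 10, 50, 3, 37, 16] -> [25, 10, 8, 10] and [50, 3, 37, 16]
  Split: [25, 10, 8, 10] -> [25, 10] and [8, 10]
    Split: [25, 10] -> [25] and [10]
    Merge: [25] + [10] -> [10, 25]
    Split: [8, 10] -> [8] and [10]
    Merge: [8] + [10] -> [8, 10]
  Merge: [10, 25] + [8, 10] -> [8, 10, 10, 25]
  Split: [50, 3, 37, 16] -> [50, 3] and [37, 16]
    Split: [50, 3] -> [50] and [3]
    Merge: [50] + [3] -> [3, 50]
    Split: [37, 16] -> [37] and [16]
    Merge: [37] + [16] -> [16, 37]
  Merge: [3, 50] + [16, 37] -> [3, 16, 37, 50]
Merge: [8, 10, 10, 25] + [3, 16, 37, 50] -> [3, 8, 10, 10, 16, 25, 37, 50]

Final sorted array: [3, 8, 10, 10, 16, 25, 37, 50]

The merge sort proceeds by recursively splitting the array and merging sorted halves.
After all merges, the sorted array is [3, 8, 10, 10, 16, 25, 37, 50].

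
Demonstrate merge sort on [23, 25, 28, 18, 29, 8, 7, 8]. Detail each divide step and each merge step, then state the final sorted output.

Merge sort trace:

Split: [23, 25, 28, 18, 29, 8, 7, 8] -> [23, 25, 28, 18] and [29, 8, 7, 8]
  Split: [23, 25, 28, 18] -> [23, 25] and [28, 18]
    Split: [23, 25] -> [23] and [25]
    Merge: [23] + [25] -> [23, 25]
    Split: [28, 18] -> [28] and [18]
    Merge: [28] + [18] -> [18, 28]
  Merge: [23, 25] + [18, 28] -> [18, 23, 25, 28]
  Split: [29, 8, 7, 8] -> [29, 8] and [7, 8]
    Split: [29, 8] -> [29] and [8]
    Merge: [29] + [8] -> [8, 29]
    Split: [7, 8] -> [7] and [8]
    Merge: [7] + [8] -> [7, 8]
  Merge: [8, 29] + [7, 8] -> [7, 8, 8, 29]
Merge: [18, 23, 25, 28] + [7, 8, 8, 29] -> [7, 8, 8, 18, 23, 25, 28, 29]

Final sorted array: [7, 8, 8, 18, 23, 25, 28, 29]

The merge sort proceeds by recursively splitting the array and merging sorted halves.
After all merges, the sorted array is [7, 8, 8, 18, 23, 25, 28, 29].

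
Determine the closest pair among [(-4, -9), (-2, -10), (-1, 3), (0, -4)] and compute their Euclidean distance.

Computing all pairwise distances among 4 points:

d((-4, -9), (-2, -10)) = 2.2361 <-- minimum
d((-4, -9), (-1, 3)) = 12.3693
d((-4, -9), (0, -4)) = 6.4031
d((-2, -10), (-1, 3)) = 13.0384
d((-2, -10), (0, -4)) = 6.3246
d((-1, 3), (0, -4)) = 7.0711

Closest pair: (-4, -9) and (-2, -10) with distance 2.2361

The closest pair is (-4, -9) and (-2, -10) with Euclidean distance 2.2361. For 4 points, brute-force pairwise comparison is shown above. For large n, the divide-and-conquer algorithm (sort by x, recurse on halves, check the dividing strip) achieves O(n log n).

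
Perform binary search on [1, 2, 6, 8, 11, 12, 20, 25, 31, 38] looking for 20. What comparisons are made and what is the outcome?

Binary search for 20 in [1, 2, 6, 8, 11, 12, 20, 25, 31, 38]:

lo=0, hi=9, mid=4, arr[mid]=11 -> 11 < 20, search right half
lo=5, hi=9, mid=7, arr[mid]=25 -> 25 > 20, search left half
lo=5, hi=6, mid=5, arr[mid]=12 -> 12 < 20, search right half
lo=6, hi=6, mid=6, arr[mid]=20 -> Found target at index 6!

Binary search finds 20 at index 6 after 4 comparisons. The search repeatedly halves the search space by comparing with the middle element.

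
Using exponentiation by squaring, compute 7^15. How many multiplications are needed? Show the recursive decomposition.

Computing 7^15 by squaring (build up from 7^1; each line after the first costs one multiplication):

7^1 = 7
7^2 = (7^1)^2 = 7^2 = 49
7^3 = 7 * 7^2 = 7 * 49 = 343
7^6 = (7^3)^2 = 343^2 = 117649
7^7 = 7 * 7^6 = 7 * 117649 = 823543
7^14 = (7^7)^2 = 823543^2 = 678223072849
7^15 = 7 * 7^14 = 7 * 678223072849 = 4747561509943

Result: 4747561509943
Multiplications needed: 6 (6 lines after 7^1)

7^15 = 4747561509943. Using exponentiation by squaring, this requires 6 multiplications. The key idea: if the exponent is even, square the half-power; if odd, multiply by the base once.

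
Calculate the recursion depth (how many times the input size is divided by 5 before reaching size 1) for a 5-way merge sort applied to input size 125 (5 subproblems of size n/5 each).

For divide and conquer with division factor 5:

Problem sizes at each level:
Level 0: 125
Level 1: 25
Level 2: 5
Level 3: 1

The root is level 0 and the size-1 base case is level 3 (the tree spans levels 0 through 3, i.e. 4 levels counting the root), so the depth is the number of divisions: log_5(125) = 3

The recursion tree depth is log_5(125) = 3. At each level, the problem size is divided by 5, so it takes 3 divisions to reduce to a base case of size 1. The algorithm makes 5 recursive calls at each level.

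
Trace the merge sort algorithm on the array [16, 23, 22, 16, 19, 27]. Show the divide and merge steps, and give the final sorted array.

Merge sort trace:

Split: [16, 23, 22, 16, 19, 27] -> [16, 23, 22] and [16, 19, 27]
  Split: [16, 23, 22] -> [16] and [23, 22]
    Split: [23, 22] -> [23] and [22]
    Merge: [23] + [22] -> [22, 23]
  Merge: [16] + [22, 23] -> [16, 22, 23]
  Split: [16, 19, 27] -> [16] and [19, 27]
    Split: [19, 27] -> [19] and [27]
    Merge: [19] + [27] -> [19, 27]
  Merge: [16] + [19, 27] -> [16, 19, 27]
Merge: [16, 22, 23] + [16, 19, 27] -> [16, 16, 19, 22, 23, 27]

Final sorted array: [16, 16, 19, 22, 23, 27]

The merge sort proceeds by recursively splitting the array and merging sorted halves.
After all merges, the sorted array is [16, 16, 19, 22, 23, 27].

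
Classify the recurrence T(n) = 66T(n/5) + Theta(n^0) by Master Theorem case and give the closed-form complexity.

Master Theorem for T(n) = 66T(n/5) + O(n^0):

a = 66, b = 5, c = 0
log_b(a) = log_5(66) = 2.6032

Case 1: c = 0 < log_5(66) = 2.6032
T(n) = O(n^(log_5 66))

For T(n) = 66T(n/5) + O(n^0): log_5(66) = 2.6032. This is Case 1 of the Master Theorem (c < log_b(a), work dominated by leaves), giving O(n^(log_5 66)).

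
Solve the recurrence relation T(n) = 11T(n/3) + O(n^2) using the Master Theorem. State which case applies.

Master Theorem for T(n) = 11T(n/3) + O(n^2):

a = 11, b = 3, c = 2
log_b(a) = log_3(11) = 2.1827

Case 1: c = 2 < log_3(11) = 2.1827
T(n) = O(n^(log_3 11))

For T(n) = 11T(n/3) + O(n^2): log_3(11) = 2.1827. This is Case 1 of the Master Theorem (c < log_b(a), work dominated by leaves), giving O(n^(log_3 11)).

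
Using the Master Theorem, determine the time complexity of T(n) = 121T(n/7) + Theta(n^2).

Master Theorem for T(n) = 121T(n/7) + O(n^2):

a = 121, b = 7, c = 2
log_b(a) = log_7(121) = 2.4645

Case 1: c = 2 < log_7(121) = 2.4645
T(n) = O(n^(log_7 121))

For T(n) = 121T(n/7) + O(n^2): log_7(121) = 2.4645. This is Case 1 of the Master Theorem (c < log_b(a), work dominated by leaves), giving O(n^(log_7 121)).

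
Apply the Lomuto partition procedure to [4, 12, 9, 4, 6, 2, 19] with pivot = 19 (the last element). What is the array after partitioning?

Lomuto partition with pivot = 19:

Initial array: [4, 12, 9, 4, 6, 2, 19]

arr[0]=4 <= 19: swap with position 0, array becomes [4, 12, 9, 4, 6, 2, 19]
arr[1]=12 <= 19: swap with position 1, array becomes [4, 12, 9, 4, 6, 2, 19]
arr[2]=9 <= 19: swap with position 2, array becomes [4, 12, 9, 4, 6, 2, 19]
arr[3]=4 <= 19: swap with position 3, array becomes [4, 12, 9, 4, 6, 2, 19]
arr[4]=6 <= 19: swap with position 4, array becomes [4, 12, 9, 4, 6, 2, 19]
arr[5]=2 <= 19: swap with position 5, array becomes [4, 12, 9, 4, 6, 2, 19]

Place pivot at position 6: [4, 12, 9, 4, 6, 2, 19]
Pivot position: 6

After partitioning with pivot 19, the array becomes [4, 12, 9, 4, 6, 2, 19]. The pivot is placed at index 6. All elements to the left of the pivot are <= 19, and all elements to the right are > 19.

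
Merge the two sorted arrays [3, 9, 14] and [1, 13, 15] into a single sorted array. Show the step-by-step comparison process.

Merging process:

Compare 3 vs 1: take 1 from right. Merged: [1]
Compare 3 vs 13: take 3 from left. Merged: [1, 3]
Compare 9 vs 13: take 9 from left. Merged: [1, 3, 9]
Compare 14 vs 13: take 13 from right. Merged: [1, 3, 9, 13]
Compare 14 vs 15: take 14 from left. Merged: [1, 3, 9, 13, 14]
Append remaining from right: [15]. Merged: [1, 3, 9, 13, 14, 15]

Final merged array: [1, 3, 9, 13, 14, 15]
Total comparisons: 5

The merged array is [1, 3, 9, 13, 14, 15], requiring 5 comparisons. The merge step runs in O(n) time where n is the total number of elements.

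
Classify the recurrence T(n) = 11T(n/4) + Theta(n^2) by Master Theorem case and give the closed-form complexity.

Master Theorem for T(n) = 11T(n/4) + O(n^2):

a = 11, b = 4, c = 2
log_b(a) = log_4(11) = 1.7297

Case 3: c = 2 > log_4(11) = 1.7297
T(n) = O(n^2) = O(n^2)

For T(n) = 11T(n/4) + O(n^2): log_4(11) = 1.7297. This is Case 3 of the Master Theorem (c > log_b(a), work dominated by root), giving O(n^2).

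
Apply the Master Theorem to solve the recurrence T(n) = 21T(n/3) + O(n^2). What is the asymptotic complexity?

Master Theorem for T(n) = 21T(n/3) + O(n^2):

a = 21, b = 3, c = 2
log_b(a) = log_3(21) = 2.7712

Case 1: c = 2 < log_3(21) = 2.7712
T(n) = O(n^(log_3 21))

For T(n) = 21T(n/3) + O(n^2): log_3(21) = 2.7712. This is Case 1 of the Master Theorem (c < log_b(a), work dominated by leaves), giving O(n^(log_3 21)).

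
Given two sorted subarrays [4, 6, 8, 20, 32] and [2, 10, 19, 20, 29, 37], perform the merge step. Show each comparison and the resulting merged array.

Merging process:

Compare 4 vs 2: take 2 from right. Merged: [2]
Compare 4 vs 10: take 4 from left. Merged: [2, 4]
Compare 6 vs 10: take 6 from left. Merged: [2, 4, 6]
Compare 8 vs 10: take 8 from left. Merged: [2, 4, 6, 8]
Compare 20 vs 10: take 10 from right. Merged: [2, 4, 6, 8, 10]
Compare 20 vs 19: take 19 from right. Merged: [2, 4, 6, 8, 10, 19]
Compare 20 vs 20: take 20 from left. Merged: [2, 4, 6, 8, 10, 19, 20]
Compare 32 vs 20: take 20 from right. Merged: [2, 4, 6, 8, 10, 19, 20, 20]
Compare 32 vs 29: take 29 from right. Merged: [2, 4, 6, 8, 10, 19, 20, 20, 29]
Compare 32 vs 37: take 32 from left. Merged: [2, 4, 6, 8, 10, 19, 20, 20, 29, 32]
Append remaining from right: [37]. Merged: [2, 4, 6, 8, 10, 19, 20, 20, 29, 32, 37]

Final merged array: [2, 4, 6, 8, 10, 19, 20, 20, 29, 32, 37]
Total comparisons: 10

The merged array is [2, 4, 6, 8, 10, 19, 20, 20, 29, 32, 37], requiring 10 comparisons. The merge step runs in O(n) time where n is the total number of elements.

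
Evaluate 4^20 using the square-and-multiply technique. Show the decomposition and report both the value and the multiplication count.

Computing 4^20 by squaring (build up from 4^1; each line after the first costs one multiplication):

4^1 = 4
4^2 = (4^1)^2 = 4^2 = 16
4^4 = (4^2)^2 = 16^2 = 256
4^5 = 4 * 4^4 = 4 * 256 = 1024
4^10 = (4^5)^2 = 1024^2 = 1048576
4^20 = (4^10)^2 = 1048576^2 = 1099511627776

Result: 1099511627776
Multiplications needed: 5 (5 lines after 4^1)

4^20 = 1099511627776. Using exponentiation by squaring, this requires 5 multiplications. The key idea: if the exponent is even, square the half-power; if odd, multiply by the base once.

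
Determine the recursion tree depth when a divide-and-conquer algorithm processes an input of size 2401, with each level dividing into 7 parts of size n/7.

For divide and conquer with division factor 7:

Problem sizes at each level:
Level 0: 2401
Level 1: 343
Level 2: 49
Level 3: 7
Level 4: 1

The root is level 0 and the size-1 base case is level 4 (the tree spans levels 0 through 4, i.e. 5 levels counting the root), so the depth is the number of divisions: log_7(2401) = 4

The recursion tree depth is log_7(2401) = 4. At each level, the problem size is divided by 7, so it takes 4 divisions to reduce to a base case of size 1. The algorithm makes 7 recursive calls at each level.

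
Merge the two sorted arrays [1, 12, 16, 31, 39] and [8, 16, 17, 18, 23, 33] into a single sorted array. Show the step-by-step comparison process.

Merging process:

Compare 1 vs 8: take 1 from left. Merged: [1]
Compare 12 vs 8: take 8 from right. Merged: [1, 8]
Compare 12 vs 16: take 12 from left. Merged: [1, 8, 12]
Compare 16 vs 16: take 16 from left. Merged: [1, 8, 12, 16]
Compare 31 vs 16: take 16 from right. Merged: [1, 8, 12, 16, 16]
Compare 31 vs 17: take 17 from right. Merged: [1, 8, 12, 16, 16, 17]
Compare 31 vs 18: take 18 from right. Merged: [1, 8, 12, 16, 16, 17, 18]
Compare 31 vs 23: take 23 from right. Merged: [1, 8, 12, 16, 16, 17, 18, 23]
Compare 31 vs 33: take 31 from left. Merged: [1, 8, 12, 16, 16, 17, 18, 23, 31]
Compare 39 vs 33: take 33 from right. Merged: [1, 8, 12, 16, 16, 17, 18, 23, 31, 33]
Append remaining from left: [39]. Merged: [1, 8, 12, 16, 16, 17, 18, 23, 31, 33, 39]

Final merged array: [1, 8, 12, 16, 16, 17, 18, 23, 31, 33, 39]
Total comparisons: 10

The merged array is [1, 8, 12, 16, 16, 17, 18, 23, 31, 33, 39], requiring 10 comparisons. The merge step runs in O(n) time where n is the total number of elements.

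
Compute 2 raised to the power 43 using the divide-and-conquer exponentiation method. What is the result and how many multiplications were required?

Computing 2^43 by squaring (build up from 2^1; each line after the first costs one multiplication):

2^1 = 2
2^2 = (2^1)^2 = 2^2 = 4
2^4 = (2^2)^2 = 4^2 = 16
2^5 = 2 * 2^4 = 2 * 16 = 32
2^10 = (2^5)^2 = 32^2 = 1024
2^20 = (2^10)^2 = 1024^2 = 1048576
2^21 = 2 * 2^20 = 2 * 1048576 = 2097152
2^42 = (2^21)^2 = 2097152^2 = 4398046511104
2^43 = 2 * 2^42 = 2 * 4398046511104 = 8796093022208

Result: 8796093022208
Multiplications needed: 8 (8 lines after 2^1)

2^43 = 8796093022208. Using exponentiation by squaring, this requires 8 multiplications. The key idea: if the exponent is even, square the half-power; if odd, multiply by the base once.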